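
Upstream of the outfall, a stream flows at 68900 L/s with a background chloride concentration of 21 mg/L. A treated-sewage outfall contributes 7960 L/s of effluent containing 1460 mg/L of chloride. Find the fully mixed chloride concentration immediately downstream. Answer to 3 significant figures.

170 mg/L

Mass balance: C = (68900·21.00 + 7960·1460) / 76860 = 13070000/76860 = 170.0 mg/L.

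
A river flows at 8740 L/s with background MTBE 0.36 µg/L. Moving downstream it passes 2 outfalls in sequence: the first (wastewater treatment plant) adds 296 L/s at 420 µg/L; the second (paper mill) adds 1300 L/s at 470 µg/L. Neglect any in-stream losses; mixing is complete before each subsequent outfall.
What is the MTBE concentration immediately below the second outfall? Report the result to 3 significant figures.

71.4 µg/L

Below outfall 1: Q → 9036 L/s, C = (8740·0.3600 + 296.0·420.0)/9036 = 14.11 µg/L.
Below outfall 2: Q → 10340 L/s, C = (9036·14.11 + 1300·470.0)/10340 = 71.45 µg/L.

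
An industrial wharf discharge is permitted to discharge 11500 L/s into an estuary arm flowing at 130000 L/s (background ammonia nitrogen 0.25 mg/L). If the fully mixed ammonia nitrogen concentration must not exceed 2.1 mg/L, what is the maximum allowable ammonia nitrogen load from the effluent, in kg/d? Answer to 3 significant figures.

22900 kg/d

Mass balance at the limit: 130000·0.2500 + 11500·Cₑ = 141500·2.1 → Cₑ = 23.01 mg/L.
11500 L/s = 11.50 m³/s. Load = 11.50 m³/s × 23.01 g/m³ × 86 400 s/d = 22870 kg/d.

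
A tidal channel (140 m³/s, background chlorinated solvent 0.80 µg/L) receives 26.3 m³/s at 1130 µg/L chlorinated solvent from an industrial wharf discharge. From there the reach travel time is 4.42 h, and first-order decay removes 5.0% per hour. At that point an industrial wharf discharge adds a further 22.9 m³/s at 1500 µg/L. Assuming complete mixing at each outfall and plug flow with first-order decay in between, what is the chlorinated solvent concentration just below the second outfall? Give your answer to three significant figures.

Conservation of mass: C = (140.0·0.8000 + 26.30·1130) / 166.3 = 29830/166.3 = 179.4 µg/L; combined flow 166.3 m³/s.
5.0%/h lost → k = −ln(1 − 0.05) = 0.05129 h⁻¹.
Decay over the reach: 179.4·exp(−kt) = 179.4·0.7971 = 143.0 µg/L.
At the second outfall, C = (166.3·143.0 + 22.90·1500) / (166.3 + 22.90) = 307.2 µg/L.

307 µg/L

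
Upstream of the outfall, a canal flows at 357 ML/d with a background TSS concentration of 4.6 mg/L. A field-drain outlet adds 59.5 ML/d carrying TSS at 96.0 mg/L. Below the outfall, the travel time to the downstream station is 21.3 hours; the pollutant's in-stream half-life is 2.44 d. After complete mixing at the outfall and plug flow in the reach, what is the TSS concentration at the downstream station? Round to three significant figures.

After mixing, C = (357.0·4.600 + 59.50·96.00) / 416.5 = 7354/416.5 = 17.66 mg/L.
Half-life 2.44 d → k = ln 2 / 2.44 = 0.2841 d⁻¹.
Decay over the reach: 17.66·exp(−kt) = 17.66·0.7772 = 13.72 mg/L.

13.7 mg/L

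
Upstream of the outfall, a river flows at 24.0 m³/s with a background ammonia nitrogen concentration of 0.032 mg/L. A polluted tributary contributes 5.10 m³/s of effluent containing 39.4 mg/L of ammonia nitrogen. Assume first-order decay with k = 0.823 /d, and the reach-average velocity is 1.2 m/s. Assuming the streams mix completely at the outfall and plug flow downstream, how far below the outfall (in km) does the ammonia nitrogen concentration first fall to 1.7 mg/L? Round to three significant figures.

177 km

Flow-weighted average: C = (24.00·0.03200 + 5.100·39.40) / 29.10 = 201.7/29.10 = 6.932 mg/L.
Set 6.932·exp(−k·t) = 1.7 → t = ln(6.932/1.7)/k = 147500 s = 40.99 h.
Distance = v·t = 1.2·147500 = 177100 m = 177.1 km.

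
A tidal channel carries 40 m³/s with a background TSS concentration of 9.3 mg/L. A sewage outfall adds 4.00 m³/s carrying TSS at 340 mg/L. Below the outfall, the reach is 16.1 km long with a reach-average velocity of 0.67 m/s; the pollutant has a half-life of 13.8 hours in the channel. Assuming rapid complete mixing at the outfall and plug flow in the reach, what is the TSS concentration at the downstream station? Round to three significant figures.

Mixed concentration C = ΣQC/ΣQ = (40.00·9.300 + 4.000·340.0) / 44.00 = 1732/44.00 = 39.36 mg/L.
Travel time t = 16.1·1000 / 0.67 = 24030 s = 6.675 h.
Half-life 13.8 h → k = ln 2 / 13.8 = 0.05023 h⁻¹ = 1.205 d⁻¹.
Applying C = C₀e^(−kt): 39.36 × 0.7151 = 28.15 mg/L.

28.2 mg/L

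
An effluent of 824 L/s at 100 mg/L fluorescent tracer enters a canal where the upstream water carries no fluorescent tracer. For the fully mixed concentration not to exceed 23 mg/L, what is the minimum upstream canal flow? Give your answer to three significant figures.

2760 L/s

Set C_mix = 23: (Q·0 + 824.0·100.0) / (Q + 824.0) = 23
→ Q = 824.0·(100.0 − 23)/(23 − 0) = 2759 L/s.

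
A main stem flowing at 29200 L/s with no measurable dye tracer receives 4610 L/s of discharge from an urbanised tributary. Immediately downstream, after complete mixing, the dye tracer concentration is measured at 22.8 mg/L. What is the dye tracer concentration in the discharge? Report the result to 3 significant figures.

167 mg/L

Mass balance: 29200·0 + 4610·Cₑ = 33810·22.80
→ Cₑ = (33810·22.80 − 29200·0) / 4610 = 167.2 mg/L.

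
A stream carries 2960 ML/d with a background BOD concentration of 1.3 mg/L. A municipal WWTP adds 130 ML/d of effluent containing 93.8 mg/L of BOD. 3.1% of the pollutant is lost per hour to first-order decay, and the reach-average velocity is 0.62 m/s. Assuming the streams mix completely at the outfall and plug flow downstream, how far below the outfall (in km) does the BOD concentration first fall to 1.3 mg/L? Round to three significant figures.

98.1 km

Conservation of mass: C = (2960·1.300 + 130.0·93.80) / 3090 = 16040/3090 = 5.192 mg/L.
3.1%/h lost → k = −ln(1 − 0.031) = 0.03149 h⁻¹.
Set 5.192·exp(−k·t) = 1.3 → t = ln(5.192/1.3)/k = 158300 s = 43.97 h.
Distance = v·t = 0.62·158300 = 98140 m = 98.14 km.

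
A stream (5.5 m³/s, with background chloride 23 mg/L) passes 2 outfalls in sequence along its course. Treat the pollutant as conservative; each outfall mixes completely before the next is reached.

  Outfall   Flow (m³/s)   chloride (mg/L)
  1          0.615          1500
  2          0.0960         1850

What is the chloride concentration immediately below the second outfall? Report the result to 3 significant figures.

After outfall 1: Q = 5.500 + 0.6150 = 6.115 m³/s; C = (5.500·23.00 + 0.6150·1500)/6.115 = 171.5 mg/L.
After outfall 2: Q = 6.115 + 0.09600 = 6.211 m³/s; C = (6.115·171.5 + 0.09600·1850)/6.211 = 197.5 mg/L.

197 mg/L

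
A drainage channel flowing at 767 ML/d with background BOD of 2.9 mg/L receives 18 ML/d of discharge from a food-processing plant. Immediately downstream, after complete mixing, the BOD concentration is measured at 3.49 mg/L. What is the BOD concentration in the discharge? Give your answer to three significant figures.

Mass balance: 767.0·2.900 + 18.00·Cₑ = 785.0·3.490
→ Cₑ = (785.0·3.490 − 767.0·2.900) / 18.00 = 28.63 mg/L.

28.6 mg/L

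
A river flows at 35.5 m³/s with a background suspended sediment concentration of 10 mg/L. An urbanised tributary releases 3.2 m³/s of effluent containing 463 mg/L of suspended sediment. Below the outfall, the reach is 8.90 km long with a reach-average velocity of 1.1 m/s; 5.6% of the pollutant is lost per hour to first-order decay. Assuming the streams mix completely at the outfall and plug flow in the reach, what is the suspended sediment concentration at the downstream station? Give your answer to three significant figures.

41.7 mg/L

Mass balance: C = (35.50·10.00 + 3.200·463.0) / 38.70 = 1837/38.70 = 47.46 mg/L.
Travel time t = 8.90·1000 / 1.1 = 8091 s = 2.247 h.
5.6%/h lost → k = −ln(1 − 0.056) = 0.05763 h⁻¹.
Decay over the reach: 47.46·exp(−kt) = 47.46·0.8785 = 41.69 mg/L.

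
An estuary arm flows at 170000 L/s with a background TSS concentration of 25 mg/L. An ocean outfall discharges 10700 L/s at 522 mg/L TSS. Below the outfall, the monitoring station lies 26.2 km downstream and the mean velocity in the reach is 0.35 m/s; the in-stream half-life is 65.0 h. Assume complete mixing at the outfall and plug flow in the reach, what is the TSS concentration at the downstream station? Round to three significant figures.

Flow-weighted average: C = (170000·25.00 + 10700·522.0) / 180700 = 9835000/180700 = 54.43 mg/L.
Travel time t = 26.2·1000 / 0.35 = 74860 s = 20.79 h.
Half-life 65.0 h → k = ln 2 / 65.0 = 0.01066 h⁻¹ = 0.2559 d⁻¹.
After decay, C = 54.43 × e^(−kt) = 54.43 × 0.8011 = 43.60 mg/L.

43.6 mg/L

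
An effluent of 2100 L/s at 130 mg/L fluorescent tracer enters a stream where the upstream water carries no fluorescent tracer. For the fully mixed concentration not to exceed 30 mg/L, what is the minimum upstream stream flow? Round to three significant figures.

7000 L/s

Set C_mix = 30: (Q·0 + 2100·130.0) / (Q + 2100) = 30
→ Q = 2100·(130.0 − 30)/(30 − 0) = 7000 L/s.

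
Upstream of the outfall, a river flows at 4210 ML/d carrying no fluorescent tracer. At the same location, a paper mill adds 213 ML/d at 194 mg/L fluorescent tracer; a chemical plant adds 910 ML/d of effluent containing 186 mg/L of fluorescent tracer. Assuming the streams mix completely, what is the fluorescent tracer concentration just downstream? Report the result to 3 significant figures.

39.5 mg/L

Flow-weighted average: C = (4210·0 + 213.0·194.0 + 910.0·186.0) / 5333 = 210600/5333 = 39.49 mg/L.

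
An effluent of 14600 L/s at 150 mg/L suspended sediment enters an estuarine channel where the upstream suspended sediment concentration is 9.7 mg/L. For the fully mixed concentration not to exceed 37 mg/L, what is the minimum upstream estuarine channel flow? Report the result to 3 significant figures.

Set C_mix = 37: (Q·9.700 + 14600·150.0) / (Q + 14600) = 37
→ Q = 14600·(150.0 − 37)/(37 − 9.700) = 60430 L/s.

60400 L/s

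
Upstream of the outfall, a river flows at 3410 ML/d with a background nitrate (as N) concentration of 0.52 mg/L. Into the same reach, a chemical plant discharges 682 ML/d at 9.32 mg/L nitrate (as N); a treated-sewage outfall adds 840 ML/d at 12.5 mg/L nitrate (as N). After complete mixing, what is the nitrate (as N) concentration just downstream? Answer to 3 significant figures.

3.78 mg/L

Mass balance: C = (3410·0.5200 + 682.0·9.320 + 840.0·12.50) / 4932 = 18630/4932 = 3.777 mg/L.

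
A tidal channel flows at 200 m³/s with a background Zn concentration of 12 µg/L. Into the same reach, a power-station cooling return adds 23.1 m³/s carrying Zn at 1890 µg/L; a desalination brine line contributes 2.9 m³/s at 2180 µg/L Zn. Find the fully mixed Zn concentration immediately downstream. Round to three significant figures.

Flow-weighted average: C = (200.0·12.00 + 23.10·1890 + 2.900·2180) / 226.0 = 52380/226.0 = 231.8 µg/L.

232 µg/L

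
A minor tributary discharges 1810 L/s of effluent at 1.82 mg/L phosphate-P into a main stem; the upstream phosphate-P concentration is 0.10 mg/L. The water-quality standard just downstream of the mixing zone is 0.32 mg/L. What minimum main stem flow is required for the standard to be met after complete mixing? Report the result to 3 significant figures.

12300 L/s

Set C_mix = 0.32: (Q·0.1000 + 1810·1.820) / (Q + 1810) = 0.32
→ Q = 1810·(1.820 − 0.32)/(0.32 − 0.1000) = 12340 L/s.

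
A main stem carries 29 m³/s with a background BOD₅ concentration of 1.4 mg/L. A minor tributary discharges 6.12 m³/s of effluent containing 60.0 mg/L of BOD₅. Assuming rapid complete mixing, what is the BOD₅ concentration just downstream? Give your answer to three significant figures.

After mixing, C = (29.00·1.400 + 6.120·60.00) / 35.12 = 407.8/35.12 = 11.61 mg/L.

11.6 mg/L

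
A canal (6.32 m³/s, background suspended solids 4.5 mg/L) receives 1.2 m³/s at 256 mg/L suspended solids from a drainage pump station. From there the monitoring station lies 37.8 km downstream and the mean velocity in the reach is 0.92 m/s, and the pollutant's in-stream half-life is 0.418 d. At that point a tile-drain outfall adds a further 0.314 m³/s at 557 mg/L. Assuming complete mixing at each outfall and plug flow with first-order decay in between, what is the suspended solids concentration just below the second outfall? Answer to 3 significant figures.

Flow-weighted average: C = (6.320·4.500 + 1.200·256.0) / 7.520 = 335.6/7.520 = 44.63 mg/L; combined flow 7.520 m³/s.
Travel time t = 37.8·1000 / 0.92 = 41090 s = 11.41 h.
Half-life 0.418 d → k = ln 2 / 0.418 = 1.658 d⁻¹.
First-order decay: C = 44.63·exp(−k·t) = 44.63·0.4545 = 20.29 mg/L.
Second outfall: C = (7.520·20.29 + 0.3140·557.0)/7.834 = 41.80 mg/L.

41.8 mg/L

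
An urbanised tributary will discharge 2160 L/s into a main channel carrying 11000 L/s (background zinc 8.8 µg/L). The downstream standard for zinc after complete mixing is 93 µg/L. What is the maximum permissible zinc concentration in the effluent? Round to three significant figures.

At the limit, (Qr·Cr + Qe·Cₑ)/(Qr + Qe) = 93:
Cₑ = (13160·93 − 11000·8.800) / 2160 = 521.8 µg/L.

522 µg/L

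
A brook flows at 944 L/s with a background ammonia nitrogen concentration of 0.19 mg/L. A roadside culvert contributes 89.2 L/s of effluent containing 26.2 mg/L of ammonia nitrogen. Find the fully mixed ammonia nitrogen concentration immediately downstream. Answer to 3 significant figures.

After mixing, C = (944.0·0.1900 + 89.20·26.20) / 1033 = 2516/1033 = 2.436 mg/L.

2.44 mg/L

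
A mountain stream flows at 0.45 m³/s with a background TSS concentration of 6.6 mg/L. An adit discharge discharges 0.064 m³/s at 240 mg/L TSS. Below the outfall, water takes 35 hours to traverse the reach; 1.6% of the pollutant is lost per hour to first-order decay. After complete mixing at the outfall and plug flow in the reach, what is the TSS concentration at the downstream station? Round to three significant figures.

20.3 mg/L

Flow-weighted average: C = (0.4500·6.600 + 0.06400·240.0) / 0.5140 = 18.33/0.5140 = 35.66 mg/L.
1.6%/h lost → k = −ln(1 − 0.016) = 0.01613 h⁻¹.
Decay over the reach: 35.66·exp(−kt) = 35.66·0.5686 = 20.28 mg/L.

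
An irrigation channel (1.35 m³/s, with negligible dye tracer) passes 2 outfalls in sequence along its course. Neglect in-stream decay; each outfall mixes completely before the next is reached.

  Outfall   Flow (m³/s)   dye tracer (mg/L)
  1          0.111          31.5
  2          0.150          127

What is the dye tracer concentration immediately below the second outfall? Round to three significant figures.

14.0 mg/L

After outfall 1: Q = 1.350 + 0.1110 = 1.461 m³/s; C = (1.350·0 + 0.1110·31.50)/1.461 = 2.393 mg/L.
After outfall 2: Q = 1.461 + 0.1500 = 1.611 m³/s; C = (1.461·2.393 + 0.1500·127.0)/1.611 = 14.00 mg/L.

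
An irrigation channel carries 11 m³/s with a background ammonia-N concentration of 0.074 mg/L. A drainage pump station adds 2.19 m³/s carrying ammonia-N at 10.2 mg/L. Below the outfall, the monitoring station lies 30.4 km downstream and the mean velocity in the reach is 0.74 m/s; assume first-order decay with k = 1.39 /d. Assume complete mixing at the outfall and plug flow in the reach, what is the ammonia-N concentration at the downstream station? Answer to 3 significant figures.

0.906 mg/L

Conservation of mass: C = (11.00·0.07400 + 2.190·10.20) / 13.19 = 23.15/13.19 = 1.755 mg/L.
Travel time t = 30.4·1000 / 0.74 = 41080 s = 11.41 h.
Decay over the reach: 1.755·exp(−kt) = 1.755·0.5164 = 0.9064 mg/L.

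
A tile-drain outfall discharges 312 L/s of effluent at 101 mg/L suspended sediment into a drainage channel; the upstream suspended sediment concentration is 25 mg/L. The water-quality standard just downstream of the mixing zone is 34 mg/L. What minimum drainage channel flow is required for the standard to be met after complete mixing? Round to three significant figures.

2320 L/s

Set C_mix = 34: (Q·25.00 + 312.0·101.0) / (Q + 312.0) = 34
→ Q = 312.0·(101.0 − 34)/(34 − 25.00) = 2323 L/s.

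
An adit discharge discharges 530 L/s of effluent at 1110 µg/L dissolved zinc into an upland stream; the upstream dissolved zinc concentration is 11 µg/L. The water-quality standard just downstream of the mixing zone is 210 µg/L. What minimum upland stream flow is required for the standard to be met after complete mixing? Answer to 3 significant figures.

2400 L/s

Set C_mix = 210: (Q·11.00 + 530.0·1110) / (Q + 530.0) = 210
→ Q = 530.0·(1110 − 210)/(210 − 11.00) = 2397 L/s.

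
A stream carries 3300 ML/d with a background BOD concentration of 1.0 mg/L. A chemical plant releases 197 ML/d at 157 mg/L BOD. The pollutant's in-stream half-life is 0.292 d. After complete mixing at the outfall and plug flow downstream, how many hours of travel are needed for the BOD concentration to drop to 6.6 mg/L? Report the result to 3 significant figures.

Mixed concentration C = ΣQC/ΣQ = (3300·1.000 + 197.0·157.0) / 3497 = 34230/3497 = 9.788 mg/L.
Half-life 0.292 d → k = ln 2 / 0.292 = 2.374 d⁻¹.
9.788·exp(−k·t) = 6.6 → t = ln(9.788/6.6)/k = 14340 s = 3.984 h.

3.98 h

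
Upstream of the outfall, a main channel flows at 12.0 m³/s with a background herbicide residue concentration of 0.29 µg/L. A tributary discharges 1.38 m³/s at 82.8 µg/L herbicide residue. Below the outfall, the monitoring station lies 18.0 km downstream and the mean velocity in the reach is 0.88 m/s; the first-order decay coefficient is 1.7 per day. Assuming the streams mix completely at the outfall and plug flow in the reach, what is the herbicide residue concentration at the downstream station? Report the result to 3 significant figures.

Conservation of mass: C = (12.00·0.2900 + 1.380·82.80) / 13.38 = 117.7/13.38 = 8.800 µg/L.
Travel time t = 18.0·1000 / 0.88 = 20450 s = 5.682 h.
Decay over the reach: 8.800·exp(−kt) = 8.800·0.6687 = 5.884 µg/L.

5.88 µg/L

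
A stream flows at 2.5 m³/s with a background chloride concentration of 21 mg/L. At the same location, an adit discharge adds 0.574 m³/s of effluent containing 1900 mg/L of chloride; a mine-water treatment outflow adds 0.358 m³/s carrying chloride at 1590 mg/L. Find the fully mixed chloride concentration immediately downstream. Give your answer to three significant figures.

Flow-weighted average: C = (2.500·21.00 + 0.5740·1900 + 0.3580·1590) / 3.432 = 1712/3.432 = 498.9 mg/L.

499 mg/L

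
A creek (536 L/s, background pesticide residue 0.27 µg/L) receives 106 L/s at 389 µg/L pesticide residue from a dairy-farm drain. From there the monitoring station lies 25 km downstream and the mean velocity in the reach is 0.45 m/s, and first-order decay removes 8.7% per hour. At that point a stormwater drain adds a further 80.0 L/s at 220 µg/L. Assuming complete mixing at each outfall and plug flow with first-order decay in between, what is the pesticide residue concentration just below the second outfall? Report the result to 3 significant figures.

Flow-weighted average: C = (536.0·0.2700 + 106.0·389.0) / 642.0 = 41380/642.0 = 64.45 µg/L; combined flow 642.0 L/s.
Travel time t = 25·1000 / 0.45 = 55560 s = 15.43 h.
8.7%/h lost → k = −ln(1 − 0.087) = 0.09102 h⁻¹.
After decay, C = 64.45 × e^(−kt) = 64.45 × 0.2455 = 15.82 µg/L.
Second outfall: C = (642.0·15.82 + 80.00·220.0)/722.0 = 38.44 µg/L.

38.4 µg/L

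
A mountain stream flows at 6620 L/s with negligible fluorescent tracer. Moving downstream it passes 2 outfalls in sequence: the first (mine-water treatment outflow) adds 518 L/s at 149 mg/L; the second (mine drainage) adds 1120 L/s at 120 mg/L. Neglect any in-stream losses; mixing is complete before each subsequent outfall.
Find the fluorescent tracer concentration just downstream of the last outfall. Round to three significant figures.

Below outfall 1: Q → 7138 L/s, C = (6620·0 + 518.0·149.0)/7138 = 10.81 mg/L.
Below outfall 2: Q → 8258 L/s, C = (7138·10.81 + 1120·120.0)/8258 = 25.62 mg/L.

25.6 mg/L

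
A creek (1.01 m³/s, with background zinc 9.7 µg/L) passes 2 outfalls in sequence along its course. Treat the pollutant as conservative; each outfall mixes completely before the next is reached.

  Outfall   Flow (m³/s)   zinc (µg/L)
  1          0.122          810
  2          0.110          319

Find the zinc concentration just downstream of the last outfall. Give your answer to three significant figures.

116 µg/L

Below outfall 1: Q → 1.132 m³/s, C = (1.010·9.700 + 0.1220·810.0)/1.132 = 95.95 µg/L.
Below outfall 2: Q → 1.242 m³/s, C = (1.132·95.95 + 0.1100·319.0)/1.242 = 115.7 µg/L.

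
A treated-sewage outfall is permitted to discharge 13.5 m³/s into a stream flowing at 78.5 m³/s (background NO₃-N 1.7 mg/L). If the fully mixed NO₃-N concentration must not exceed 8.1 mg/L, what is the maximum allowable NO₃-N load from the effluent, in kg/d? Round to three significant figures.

52900 kg/d

Mass balance at the limit: 78.50·1.700 + 13.50·Cₑ = 92.00·8.1 → Cₑ = 45.31 mg/L.
Load = 13.50 m³/s × 45.31 g/m³ × 86 400 s/d = 52860 kg/d.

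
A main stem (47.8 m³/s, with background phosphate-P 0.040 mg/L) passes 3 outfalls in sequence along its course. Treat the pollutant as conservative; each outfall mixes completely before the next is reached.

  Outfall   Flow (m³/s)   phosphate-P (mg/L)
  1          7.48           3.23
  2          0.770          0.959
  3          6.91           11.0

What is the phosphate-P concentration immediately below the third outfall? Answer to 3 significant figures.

1.63 mg/L

Below outfall 1: Q → 55.28 m³/s, C = (47.80·0.04000 + 7.480·3.230)/55.28 = 0.4716 mg/L.
Below outfall 2: Q → 56.05 m³/s, C = (55.28·0.4716 + 0.7700·0.9590)/56.05 = 0.4783 mg/L.
Below outfall 3: Q → 62.96 m³/s, C = (56.05·0.4783 + 6.910·11.00)/62.96 = 1.633 mg/L.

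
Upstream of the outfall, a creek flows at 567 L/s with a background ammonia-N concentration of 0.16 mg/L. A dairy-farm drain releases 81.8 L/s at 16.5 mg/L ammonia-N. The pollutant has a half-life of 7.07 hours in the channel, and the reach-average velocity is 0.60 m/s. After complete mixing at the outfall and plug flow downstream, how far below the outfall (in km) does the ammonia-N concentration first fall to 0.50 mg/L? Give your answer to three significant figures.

32.8 km

Flow-weighted average: C = (567.0·0.1600 + 81.80·16.50) / 648.8 = 1440/648.8 = 2.220 mg/L.
Half-life 7.07 h → k = ln 2 / 7.07 = 0.09804 h⁻¹ = 2.353 d⁻¹.
Set 2.220·exp(−k·t) = 0.50 → t = ln(2.220/0.50)/k = 54740 s = 15.21 h.
Distance = v·t = 0.60·54740 = 32840 m = 32.84 km.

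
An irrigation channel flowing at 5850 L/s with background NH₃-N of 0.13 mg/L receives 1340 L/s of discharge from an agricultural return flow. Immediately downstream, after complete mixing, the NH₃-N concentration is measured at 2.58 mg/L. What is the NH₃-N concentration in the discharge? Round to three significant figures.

13.3 mg/L

Mass balance: 5850·0.1300 + 1340·Cₑ = 7190·2.580
→ Cₑ = (7190·2.580 − 5850·0.1300) / 1340 = 13.28 mg/L.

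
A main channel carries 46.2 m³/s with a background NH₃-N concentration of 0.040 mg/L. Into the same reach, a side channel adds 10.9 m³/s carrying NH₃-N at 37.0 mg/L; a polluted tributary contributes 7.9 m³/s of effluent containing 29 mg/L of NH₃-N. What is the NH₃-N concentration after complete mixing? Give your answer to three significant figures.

9.76 mg/L

Flow-weighted average: C = (46.20·0.04000 + 10.90·37.00 + 7.900·29.00) / 65.00 = 634.2/65.00 = 9.758 mg/L.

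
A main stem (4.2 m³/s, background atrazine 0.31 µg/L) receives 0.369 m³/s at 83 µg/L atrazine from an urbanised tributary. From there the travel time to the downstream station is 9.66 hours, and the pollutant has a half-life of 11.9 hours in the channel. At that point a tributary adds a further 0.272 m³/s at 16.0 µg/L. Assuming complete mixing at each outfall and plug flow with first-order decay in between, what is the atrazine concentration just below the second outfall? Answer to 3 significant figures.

Mass balance: C = (4.200·0.3100 + 0.3690·83.00) / 4.569 = 31.93/4.569 = 6.988 µg/L; combined flow 4.569 m³/s.
Half-life 11.9 h → k = ln 2 / 11.9 = 0.05825 h⁻¹ = 1.398 d⁻¹.
Decay over the reach: 6.988·exp(−kt) = 6.988·0.5697 = 3.981 µg/L.
At the second outfall, C = (4.569·3.981 + 0.2720·16.00) / (4.569 + 0.2720) = 4.656 µg/L.

4.66 µg/L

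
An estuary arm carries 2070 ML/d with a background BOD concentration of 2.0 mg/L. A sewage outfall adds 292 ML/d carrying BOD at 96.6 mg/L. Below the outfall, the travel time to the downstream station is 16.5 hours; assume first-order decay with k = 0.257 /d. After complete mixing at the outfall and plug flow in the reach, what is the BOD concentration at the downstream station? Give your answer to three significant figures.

Flow-weighted average: C = (2070·2.000 + 292.0·96.60) / 2362 = 32350/2362 = 13.69 mg/L.
Applying C = C₀e^(−kt): 13.69 × 0.8380 = 11.48 mg/L.

11.5 mg/L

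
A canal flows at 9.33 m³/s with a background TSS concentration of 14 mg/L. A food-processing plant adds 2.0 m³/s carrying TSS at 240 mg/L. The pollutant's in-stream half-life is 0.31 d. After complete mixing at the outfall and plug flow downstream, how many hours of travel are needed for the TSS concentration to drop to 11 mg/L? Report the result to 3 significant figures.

After mixing, C = (9.330·14.00 + 2.000·240.0) / 11.33 = 610.6/11.33 = 53.89 mg/L.
Half-life 0.31 d → k = ln 2 / 0.31 = 2.236 d⁻¹.
53.89·exp(−k·t) = 11 → t = ln(53.89/11)/k = 61410 s = 17.06 h.

17.1 h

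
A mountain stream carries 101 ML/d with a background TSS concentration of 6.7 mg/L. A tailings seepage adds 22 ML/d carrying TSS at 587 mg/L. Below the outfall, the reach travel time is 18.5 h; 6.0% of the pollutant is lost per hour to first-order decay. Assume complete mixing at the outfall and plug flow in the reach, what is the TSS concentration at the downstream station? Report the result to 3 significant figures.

Flow-weighted average: C = (101.0·6.700 + 22.00·587.0) / 123.0 = 13590/123.0 = 110.5 mg/L.
6.0%/h lost → k = −ln(1 − 0.06) = 0.06188 h⁻¹.
After decay, C = 110.5 × e^(−kt) = 110.5 × 0.3183 = 35.17 mg/L.

35.2 mg/L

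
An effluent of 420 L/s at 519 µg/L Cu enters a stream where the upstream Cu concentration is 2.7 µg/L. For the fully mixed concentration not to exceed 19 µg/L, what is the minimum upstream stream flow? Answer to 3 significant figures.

Set C_mix = 19: (Q·2.700 + 420.0·519.0) / (Q + 420.0) = 19
→ Q = 420.0·(519.0 − 19)/(19 − 2.700) = 12880 L/s.

12900 L/s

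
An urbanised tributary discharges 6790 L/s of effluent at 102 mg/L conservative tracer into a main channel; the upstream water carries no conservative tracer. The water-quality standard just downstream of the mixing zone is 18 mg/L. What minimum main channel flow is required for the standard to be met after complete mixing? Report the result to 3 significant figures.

31700 L/s

Set C_mix = 18: (Q·0 + 6790·102.0) / (Q + 6790) = 18
→ Q = 6790·(102.0 − 18)/(18 − 0) = 31690 L/s.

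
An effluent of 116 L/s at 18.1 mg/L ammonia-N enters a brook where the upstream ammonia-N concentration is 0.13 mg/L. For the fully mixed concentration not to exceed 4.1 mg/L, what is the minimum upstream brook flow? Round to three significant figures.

Set C_mix = 4.1: (Q·0.1300 + 116.0·18.10) / (Q + 116.0) = 4.1
→ Q = 116.0·(18.10 − 4.1)/(4.1 − 0.1300) = 409.1 L/s.

409 L/s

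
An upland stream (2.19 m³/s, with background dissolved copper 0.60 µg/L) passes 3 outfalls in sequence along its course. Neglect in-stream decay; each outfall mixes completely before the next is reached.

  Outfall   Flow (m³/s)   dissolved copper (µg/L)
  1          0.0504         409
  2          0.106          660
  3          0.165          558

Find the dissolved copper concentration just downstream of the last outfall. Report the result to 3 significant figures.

73.2 µg/L

Below outfall 1: Q → 2.240 m³/s, C = (2.190·0.6000 + 0.05040·409.0)/2.240 = 9.787 µg/L.
Below outfall 2: Q → 2.346 m³/s, C = (2.240·9.787 + 0.1060·660.0)/2.346 = 39.16 µg/L.
Below outfall 3: Q → 2.511 m³/s, C = (2.346·39.16 + 0.1650·558.0)/2.511 = 73.25 µg/L.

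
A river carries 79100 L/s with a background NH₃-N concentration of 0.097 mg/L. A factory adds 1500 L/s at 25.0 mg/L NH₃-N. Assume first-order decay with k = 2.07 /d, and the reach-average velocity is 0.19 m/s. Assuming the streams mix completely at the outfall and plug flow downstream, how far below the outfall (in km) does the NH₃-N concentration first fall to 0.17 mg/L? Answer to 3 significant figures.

9.46 km

After mixing, C = (79100·0.09700 + 1500·25.00) / 80600 = 45170/80600 = 0.5605 mg/L.
Set 0.5605·exp(−k·t) = 0.17 → t = ln(0.5605/0.17)/k = 49790 s = 13.83 h.
Distance = v·t = 0.19·49790 = 9461 m = 9.461 km.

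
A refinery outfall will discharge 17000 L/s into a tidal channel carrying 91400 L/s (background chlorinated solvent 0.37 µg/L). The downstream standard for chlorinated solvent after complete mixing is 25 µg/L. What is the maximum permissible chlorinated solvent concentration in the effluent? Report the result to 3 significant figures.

157 µg/L

At the limit, (Qr·Cr + Qe·Cₑ)/(Qr + Qe) = 25:
Cₑ = (108400·25 − 91400·0.3700) / 17000 = 157.4 µg/L.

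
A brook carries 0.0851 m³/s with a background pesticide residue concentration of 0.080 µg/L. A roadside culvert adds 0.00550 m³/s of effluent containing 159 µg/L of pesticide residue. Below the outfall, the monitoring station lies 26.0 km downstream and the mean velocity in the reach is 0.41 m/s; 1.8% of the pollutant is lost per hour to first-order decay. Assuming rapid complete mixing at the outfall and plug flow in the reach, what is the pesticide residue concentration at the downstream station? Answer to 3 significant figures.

7.06 µg/L

Conservation of mass: C = (0.08510·0.08000 + 0.005500·159.0) / 0.09060 = 0.8813/0.09060 = 9.727 µg/L.
Travel time t = 26.0·1000 / 0.41 = 63410 s = 17.62 h.
1.8%/h lost → k = −ln(1 − 0.018) = 0.01816 h⁻¹.
First-order decay: C = 9.727·exp(−k·t) = 9.727·0.7262 = 7.064 µg/L.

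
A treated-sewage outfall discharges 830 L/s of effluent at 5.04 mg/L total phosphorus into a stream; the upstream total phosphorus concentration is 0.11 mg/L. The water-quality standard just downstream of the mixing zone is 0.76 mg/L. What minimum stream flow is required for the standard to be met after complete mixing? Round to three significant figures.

Set C_mix = 0.76: (Q·0.1100 + 830.0·5.040) / (Q + 830.0) = 0.76
→ Q = 830.0·(5.040 − 0.76)/(0.76 − 0.1100) = 5465 L/s.

5470 L/s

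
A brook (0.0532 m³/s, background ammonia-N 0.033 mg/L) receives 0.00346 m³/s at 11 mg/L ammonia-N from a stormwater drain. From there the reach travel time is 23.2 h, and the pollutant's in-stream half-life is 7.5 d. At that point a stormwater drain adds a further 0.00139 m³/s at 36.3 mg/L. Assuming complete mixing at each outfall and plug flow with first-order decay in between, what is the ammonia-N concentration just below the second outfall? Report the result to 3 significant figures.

1.50 mg/L

Mixed concentration C = ΣQC/ΣQ = (0.05320·0.03300 + 0.003460·11.00) / 0.05666 = 0.03982/0.05666 = 0.7027 mg/L; combined flow 0.05666 m³/s.
Half-life 7.5 d → k = ln 2 / 7.5 = 0.09242 d⁻¹.
After decay, C = 0.7027 × e^(−kt) = 0.7027 × 0.9145 = 0.6427 mg/L.
Second outfall: C = (0.05666·0.6427 + 0.001390·36.30)/0.05805 = 1.496 mg/L.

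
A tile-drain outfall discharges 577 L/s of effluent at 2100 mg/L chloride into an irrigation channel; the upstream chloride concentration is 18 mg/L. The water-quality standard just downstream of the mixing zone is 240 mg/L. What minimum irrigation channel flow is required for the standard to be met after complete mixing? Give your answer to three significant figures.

4830 L/s

Set C_mix = 240: (Q·18.00 + 577.0·2100) / (Q + 577.0) = 240
→ Q = 577.0·(2100 − 240)/(240 − 18.00) = 4834 L/s.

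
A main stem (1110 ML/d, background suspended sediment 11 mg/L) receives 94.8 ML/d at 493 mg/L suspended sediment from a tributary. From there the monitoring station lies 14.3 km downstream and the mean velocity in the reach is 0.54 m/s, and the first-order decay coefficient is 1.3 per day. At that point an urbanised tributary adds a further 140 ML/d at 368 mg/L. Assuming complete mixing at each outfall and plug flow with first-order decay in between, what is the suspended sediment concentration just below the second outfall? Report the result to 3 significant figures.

67.7 mg/L

Mixed concentration C = ΣQC/ΣQ = (1110·11.00 + 94.80·493.0) / 1205 = 58950/1205 = 48.93 mg/L; combined flow 1205 ML/d.
Travel time t = 14.3·1000 / 0.54 = 26480 s = 7.356 h.
First-order decay: C = 48.93·exp(−k·t) = 48.93·0.6714 = 32.85 mg/L.
Second outfall: C = (1205·32.85 + 140.0·368.0)/1345 = 67.74 mg/L.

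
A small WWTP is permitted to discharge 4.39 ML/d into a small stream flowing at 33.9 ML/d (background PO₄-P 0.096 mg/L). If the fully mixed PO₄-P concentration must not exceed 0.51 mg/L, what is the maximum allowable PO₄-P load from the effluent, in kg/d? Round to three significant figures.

Mass balance at the limit: 33.90·0.09600 + 4.390·Cₑ = 38.29·0.51 → Cₑ = 3.707 mg/L.
4.390 ML/d = 0.05081 m³/s. Load = 0.05081 m³/s × 3.707 g/m³ × 86 400 s/d = 16.27 kg/d.

16.3 kg/d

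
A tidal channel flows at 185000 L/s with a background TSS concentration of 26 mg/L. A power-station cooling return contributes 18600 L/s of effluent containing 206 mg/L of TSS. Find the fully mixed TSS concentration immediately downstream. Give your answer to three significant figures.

Conservation of mass: C = (185000·26.00 + 18600·206.0) / 203600 = 8642000/203600 = 42.44 mg/L.

42.4 mg/L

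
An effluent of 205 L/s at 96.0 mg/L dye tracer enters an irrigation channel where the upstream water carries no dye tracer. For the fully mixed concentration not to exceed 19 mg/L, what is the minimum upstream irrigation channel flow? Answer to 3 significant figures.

Set C_mix = 19: (Q·0 + 205.0·96.00) / (Q + 205.0) = 19
→ Q = 205.0·(96.00 − 19)/(19 − 0) = 830.8 L/s.

831 L/s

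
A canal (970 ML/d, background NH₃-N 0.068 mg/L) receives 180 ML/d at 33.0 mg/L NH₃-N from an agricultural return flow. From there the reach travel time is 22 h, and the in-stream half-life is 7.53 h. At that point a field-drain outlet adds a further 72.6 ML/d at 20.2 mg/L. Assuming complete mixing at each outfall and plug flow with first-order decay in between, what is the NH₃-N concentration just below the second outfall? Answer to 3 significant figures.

1.85 mg/L

Mass balance: C = (970.0·0.06800 + 180.0·33.00) / 1150 = 6006/1150 = 5.223 mg/L; combined flow 1150 ML/d.
Half-life 7.53 h → k = ln 2 / 7.53 = 0.09205 h⁻¹ = 2.209 d⁻¹.
Applying C = C₀e^(−kt): 5.223 × 0.1320 = 0.6893 mg/L.
Second outfall: C = (1150·0.6893 + 72.60·20.20)/1223 = 1.848 mg/L.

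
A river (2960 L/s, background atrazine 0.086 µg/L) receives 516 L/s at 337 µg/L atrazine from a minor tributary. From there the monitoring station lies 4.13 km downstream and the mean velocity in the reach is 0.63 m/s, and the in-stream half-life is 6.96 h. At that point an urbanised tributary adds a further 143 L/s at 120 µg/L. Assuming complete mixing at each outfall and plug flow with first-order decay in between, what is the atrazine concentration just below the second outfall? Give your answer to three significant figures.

Conservation of mass: C = (2960·0.08600 + 516.0·337.0) / 3476 = 174100/3476 = 50.10 µg/L; combined flow 3476 L/s.
Travel time t = 4.13·1000 / 0.63 = 6556 s = 1.821 h.
Half-life 6.96 h → k = ln 2 / 6.96 = 0.09959 h⁻¹ = 2.390 d⁻¹.
First-order decay: C = 50.10·exp(−k·t) = 50.10·0.8341 = 41.79 µg/L.
Second outfall: C = (3476·41.79 + 143.0·120.0)/3619 = 44.88 µg/L.

44.9 µg/L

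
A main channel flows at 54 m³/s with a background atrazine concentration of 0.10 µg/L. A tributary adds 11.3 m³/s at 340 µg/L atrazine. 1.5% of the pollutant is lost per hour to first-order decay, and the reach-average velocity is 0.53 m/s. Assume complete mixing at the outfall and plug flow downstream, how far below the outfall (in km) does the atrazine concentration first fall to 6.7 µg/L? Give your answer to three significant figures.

274 km

Conservation of mass: C = (54.00·0.1000 + 11.30·340.0) / 65.30 = 3847/65.30 = 58.92 µg/L.
1.5%/h lost → k = −ln(1 − 0.015) = 0.01511 h⁻¹.
Set 58.92·exp(−k·t) = 6.7 → t = ln(58.92/6.7)/k = 517800 s = 143.8 h.
Distance = v·t = 0.53·517800 = 274500 m = 274.5 km.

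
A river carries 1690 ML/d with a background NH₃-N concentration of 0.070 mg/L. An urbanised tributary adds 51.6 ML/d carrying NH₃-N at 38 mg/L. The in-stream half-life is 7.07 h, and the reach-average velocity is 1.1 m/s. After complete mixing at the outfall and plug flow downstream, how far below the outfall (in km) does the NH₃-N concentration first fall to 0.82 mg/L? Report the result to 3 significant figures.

15.2 km

Mixed concentration C = ΣQC/ΣQ = (1690·0.07000 + 51.60·38.00) / 1742 = 2079/1742 = 1.194 mg/L.
Half-life 7.07 h → k = ln 2 / 7.07 = 0.09804 h⁻¹ = 2.353 d⁻¹.
Set 1.194·exp(−k·t) = 0.82 → t = ln(1.194/0.82)/k = 13790 s = 3.831 h.
Distance = v·t = 1.1·13790 = 15170 m = 15.17 km.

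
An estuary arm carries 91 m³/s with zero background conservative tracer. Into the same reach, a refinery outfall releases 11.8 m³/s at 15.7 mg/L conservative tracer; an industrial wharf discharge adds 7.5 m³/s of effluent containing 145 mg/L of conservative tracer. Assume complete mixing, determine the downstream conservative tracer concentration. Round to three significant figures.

11.5 mg/L

Mass balance: C = (91.00·0 + 11.80·15.70 + 7.500·145.0) / 110.3 = 1273/110.3 = 11.54 mg/L.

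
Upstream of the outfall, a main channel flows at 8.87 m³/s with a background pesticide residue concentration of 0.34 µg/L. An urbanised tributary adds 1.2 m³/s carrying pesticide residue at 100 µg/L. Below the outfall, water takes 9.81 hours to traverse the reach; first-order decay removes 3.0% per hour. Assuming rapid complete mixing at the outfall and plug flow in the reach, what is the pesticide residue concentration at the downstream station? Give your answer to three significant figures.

9.06 µg/L

Flow-weighted average: C = (8.870·0.3400 + 1.200·100.0) / 10.07 = 123.0/10.07 = 12.22 µg/L.
3.0%/h lost → k = −ln(1 − 0.03) = 0.03046 h⁻¹.
First-order decay: C = 12.22·exp(−k·t) = 12.22·0.7417 = 9.061 µg/L.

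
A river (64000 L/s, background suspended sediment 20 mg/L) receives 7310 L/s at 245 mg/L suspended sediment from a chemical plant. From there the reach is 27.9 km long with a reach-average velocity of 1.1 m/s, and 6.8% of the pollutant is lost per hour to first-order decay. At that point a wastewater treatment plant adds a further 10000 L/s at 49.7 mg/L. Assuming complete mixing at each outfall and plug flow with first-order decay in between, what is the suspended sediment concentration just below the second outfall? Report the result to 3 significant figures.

29.1 mg/L

Conservation of mass: C = (64000·20.00 + 7310·245.0) / 71310 = 3071000/71310 = 43.06 mg/L; combined flow 71310 L/s.
Travel time t = 27.9·1000 / 1.1 = 25360 s = 7.045 h.
6.8%/h lost → k = −ln(1 − 0.068) = 0.07042 h⁻¹.
After decay, C = 43.06 × e^(−kt) = 43.06 × 0.6089 = 26.22 mg/L.
Second outfall: C = (71310·26.22 + 10000·49.70)/81310 = 29.11 mg/L.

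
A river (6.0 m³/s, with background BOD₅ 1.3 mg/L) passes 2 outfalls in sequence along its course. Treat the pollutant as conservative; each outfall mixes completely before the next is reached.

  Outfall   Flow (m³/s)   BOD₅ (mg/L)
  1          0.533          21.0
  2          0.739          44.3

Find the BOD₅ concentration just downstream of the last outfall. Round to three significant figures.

7.11 mg/L

Outfall 1: combined Q = 6.533 m³/s; C = (6.000·1.300 + 0.5330·21.00)/6.533 = 2.907 mg/L.
Outfall 2: combined Q = 7.272 m³/s; C = (6.533·2.907 + 0.7390·44.30)/7.272 = 7.114 mg/L.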